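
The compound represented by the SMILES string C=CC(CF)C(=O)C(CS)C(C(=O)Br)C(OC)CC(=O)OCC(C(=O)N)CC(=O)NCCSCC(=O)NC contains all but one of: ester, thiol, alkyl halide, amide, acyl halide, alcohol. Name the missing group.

alcohol

amide: present (CH(CONH2) — pendant –CONH2: carbonyl C bonded to C and N → amide).
ester: present (CH2COOCH2 — –C(=O)–O–C with C on the carbonyl side → ester).
thiol: present (CH(CH2SH) — pendant –CH2SH → thiol).
acyl halide: present (CH(COBr) — pendant –C(=O)X: carbonyl C bonded to C and halogen → acyl halide).
alkyl halide: present (CH(CH2F) — pendant –CH2X: halogen on sp³ carbon → alkyl halide).
alcohol: no segment matches this pattern.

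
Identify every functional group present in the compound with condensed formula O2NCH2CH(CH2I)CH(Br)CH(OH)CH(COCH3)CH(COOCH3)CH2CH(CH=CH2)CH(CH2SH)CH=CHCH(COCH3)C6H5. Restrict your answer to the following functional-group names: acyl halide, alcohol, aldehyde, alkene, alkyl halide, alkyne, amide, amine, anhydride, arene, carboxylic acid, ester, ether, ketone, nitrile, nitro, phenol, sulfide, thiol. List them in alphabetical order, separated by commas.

alcohol, alkene, alkyl halide, arene, ester, ketone, nitro, thiol

Working along the chain:
  O2NCH2: –NO2 on carbon → nitro group.
  CH(CH2I): pendant –CH2X: halogen on sp³ carbon → alkyl halide.
  CH(Br): halogen on an sp³ carbon → alkyl halide.
  CH(OH): –OH on an sp³ carbon → alcohol (secondary).
  CH(COCH3): pendant –COCH3: carbonyl C bonded to two carbons → ketone.
  CH(COOCH3): pendant –COOCH3: carbonyl C bonded to C and –OCH3 → ester.
  CH(CH=CH2): pendant –CH=CH2: C=C double bond → alkene.
  CH(CH2SH): pendant –CH2SH → thiol.
  CH=CH: C=C double bond → alkene.
  CH(COCH3): pendant –COCH3: carbonyl C bonded to two carbons → ketone.
  C6H5: –C6H5 phenyl ring → arene.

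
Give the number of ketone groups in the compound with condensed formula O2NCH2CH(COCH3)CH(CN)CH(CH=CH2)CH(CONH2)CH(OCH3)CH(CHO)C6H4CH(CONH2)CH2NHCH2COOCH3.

1

–NO2 on carbon → nitro group.
pendant –COCH3: carbonyl C bonded to two carbons → ketone.
pendant –C≡N: nitrile.
pendant –CH=CH2: C=C double bond → alkene.
pendant –CONH2: carbonyl C bonded to C and N → amide.
pendant –OCH3: C–O–C with sp³ C, no adjacent C=O → ether.
pendant –CHO: carbonyl C bonded to C and H → aldehyde.
para-disubstituted benzene ring → arene.
pendant –CONH2: carbonyl C bonded to C and N → amide.
C–N–C with sp³ carbons and no adjacent C=O → amine (secondary).
–C(=O)OCH3: carbonyl C bonded to C and to –OCH3 → ester (not ketone + ether).
Ketone appears at: CH(COCH3) → 1.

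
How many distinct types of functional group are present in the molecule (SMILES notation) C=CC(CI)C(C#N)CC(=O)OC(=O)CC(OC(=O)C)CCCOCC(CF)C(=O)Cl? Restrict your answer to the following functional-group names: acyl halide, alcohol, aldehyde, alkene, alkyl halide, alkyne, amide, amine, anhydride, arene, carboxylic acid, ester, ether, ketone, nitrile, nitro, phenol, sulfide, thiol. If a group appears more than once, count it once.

C=C double bond → alkene.
pendant –CH2X: halogen on sp³ carbon → alkyl halide.
pendant –C≡N: nitrile.
two acyl groups sharing one oxygen, –C(=O)–O–C(=O)– → anhydride.
pendant –OC(=O)CH3: an acyloxy group → ester.
C–O–C with sp³ carbons on both sides and no adjacent C=O → ether.
pendant –CH2X: halogen on sp³ carbon → alkyl halide.
–C(=O)Cl: carbonyl C bonded to C and to a halogen → acyl halide (not alkyl halide).
Distinct types present: acyl halide, alkene, alkyl halide, anhydride, ester, ether, nitrile.

7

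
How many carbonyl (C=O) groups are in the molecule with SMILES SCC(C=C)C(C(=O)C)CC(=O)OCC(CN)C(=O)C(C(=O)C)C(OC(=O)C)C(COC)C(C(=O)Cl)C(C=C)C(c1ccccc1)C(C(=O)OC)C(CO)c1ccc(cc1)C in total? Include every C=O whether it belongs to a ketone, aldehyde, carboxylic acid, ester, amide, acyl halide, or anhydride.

CH(COCH3): ketone, 1 C=O (running total 1).
CH2COOCH2: ester, 1 C=O (running total 2).
CO: ketone, 1 C=O (running total 3).
CH(COCH3): ketone, 1 C=O (running total 4).
CH(OCOCH3): ester, 1 C=O (running total 5).
CH(COCl): acyl halide, 1 C=O (running total 6).
CH(COOCH3): ester, 1 C=O (running total 7).

7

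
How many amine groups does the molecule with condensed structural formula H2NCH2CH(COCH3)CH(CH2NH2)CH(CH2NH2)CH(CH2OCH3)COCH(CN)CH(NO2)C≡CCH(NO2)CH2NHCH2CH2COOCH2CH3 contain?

–NH2 on an sp³ carbon with no adjacent C=O → amine.
pendant –COCH3: carbonyl C bonded to two carbons → ketone.
pendant –CH2NH2: N on sp³ C, no adjacent C=O → amine.
pendant –CH2NH2: N on sp³ C, no adjacent C=O → amine.
pendant –CH2OCH3: C–O–C linkage → ether.
–C(=O)– with carbon on both sides → ketone.
pendant –C≡N: nitrile.
–NO2 on an sp³ carbon → nitro (the N=O is not a carbonyl).
C≡C triple bond → alkyne.
–NO2 on an sp³ carbon → nitro (the N=O is not a carbonyl).
C–N–C with sp³ carbons and no adjacent C=O → amine (secondary).
–C(=O)–O–C with C on the carbonyl side → ester.
Amine appears at: H2NCH2, CH(CH2NH2), CH(CH2NH2), CH2NHCH2 → 4.

4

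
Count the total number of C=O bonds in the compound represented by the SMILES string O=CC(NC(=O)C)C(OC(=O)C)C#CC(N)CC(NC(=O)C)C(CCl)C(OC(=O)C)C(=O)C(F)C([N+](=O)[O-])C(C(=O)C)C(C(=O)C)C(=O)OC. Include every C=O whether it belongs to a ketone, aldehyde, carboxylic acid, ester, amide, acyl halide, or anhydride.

9

OHC: aldehyde, 1 C=O (running total 1).
CH(NHCOCH3): amide, 1 C=O (running total 2).
CH(OCOCH3): ester, 1 C=O (running total 3).
CH(NHCOCH3): amide, 1 C=O (running total 4).
CH(OCOCH3): ester, 1 C=O (running total 5).
CO: ketone, 1 C=O (running total 6).
CH(COCH3): ketone, 1 C=O (running total 7).
CH(COCH3): ketone, 1 C=O (running total 8).
COOCH3: ester, 1 C=O (running total 9).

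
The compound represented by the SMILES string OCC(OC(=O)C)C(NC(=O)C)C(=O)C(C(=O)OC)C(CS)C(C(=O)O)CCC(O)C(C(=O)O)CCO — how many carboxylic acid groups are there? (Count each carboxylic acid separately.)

2

Taking each segment in turn:
  HOCH2: HO– on an sp³ carbon → alcohol.
  CH(OCOCH3): pendant –OC(=O)CH3: an acyloxy group → ester.
  CH(NHCOCH3): pendant –NHC(=O)CH3: N bonded to a carbonyl → amide (not amine).
  CO: –C(=O)– with carbon on both sides → ketone.
  CH(COOCH3): pendant –COOCH3: carbonyl C bonded to C and –OCH3 → ester.
  CH(CH2SH): pendant –CH2SH → thiol.
  CH(COOH): pendant –COOH: carbonyl C bonded to C and –OH → carboxylic acid.
  CH(OH): –OH on an sp³ carbon → alcohol (secondary).
  CH(COOH): pendant –COOH: carbonyl C bonded to C and –OH → carboxylic acid.
  CH2OH: –OH on an sp³ carbon → alcohol.
Carboxylic acid appears at: CH(COOH), CH(COOH) → 2.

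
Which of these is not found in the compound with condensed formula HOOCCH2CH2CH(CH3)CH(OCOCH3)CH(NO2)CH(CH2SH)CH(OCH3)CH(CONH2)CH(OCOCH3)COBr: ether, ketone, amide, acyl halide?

ether: present (CH(OCH3) — pendant –OCH3: C–O–C with sp³ C, no adjacent C=O → ether).
amide: present (CH(CONH2) — pendant –CONH2: carbonyl C bonded to C and N → amide).
acyl halide: present (COBr — –C(=O)Br: carbonyl C bonded to C and to a halogen → acyl halide (not alkyl halide)).
ketone: absent. In CH(OCOCH3), the C=O is bonded to an –O–C group, which defines an ester, not a ketone. In CH(CONH2), the C=O is bonded to nitrogen, which defines an amide, not a ketone. In HOOC, the C=O bears an –OH, making it a carboxylic acid rather than a ketone. In COBr, the C=O is bonded to a halogen, which defines an acyl halide, not a ketone.

ketone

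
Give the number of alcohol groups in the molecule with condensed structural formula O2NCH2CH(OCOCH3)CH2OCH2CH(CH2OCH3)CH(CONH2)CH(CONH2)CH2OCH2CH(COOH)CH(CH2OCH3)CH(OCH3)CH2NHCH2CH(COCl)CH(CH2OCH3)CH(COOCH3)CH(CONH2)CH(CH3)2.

0

Working along the chain:
  O2NCH2: –NO2 on carbon → nitro group.
  CH(OCOCH3): pendant –OC(=O)CH3: an acyloxy group → ester.
  CH2OCH2: C–O–C with sp³ carbons on both sides and no adjacent C=O → ether.
  CH(CH2OCH3): pendant –CH2OCH3: C–O–C linkage → ether.
  CH(CONH2): pendant –CONH2: carbonyl C bonded to C and N → amide.
  CH(CONH2): pendant –CONH2: carbonyl C bonded to C and N → amide.
  CH2OCH2: C–O–C with sp³ carbons on both sides and no adjacent C=O → ether.
  CH(COOH): pendant –COOH: carbonyl C bonded to C and –OH → carboxylic acid.
  CH(CH2OCH3): pendant –CH2OCH3: C–O–C linkage → ether.
  CH(OCH3): pendant –OCH3: C–O–C with sp³ C, no adjacent C=O → ether.
  CH2NHCH2: C–N–C with sp³ carbons and no adjacent C=O → amine (secondary).
  CH(COCl): pendant –C(=O)X: carbonyl C bonded to C and halogen → acyl halide.
  CH(CH2OCH3): pendant –CH2OCH3: C–O–C linkage → ether.
  CH(COOCH3): pendant –COOCH3: carbonyl C bonded to C and –OCH3 → ester.
  CH(CONH2): pendant –CONH2: carbonyl C bonded to C and N → amide.
No segment is a alcohol: CH2OCH2 is ether, not alcohol; CH(CH2OCH3) is ether, not alcohol; CH2OCH2 is ether, not alcohol. → 0.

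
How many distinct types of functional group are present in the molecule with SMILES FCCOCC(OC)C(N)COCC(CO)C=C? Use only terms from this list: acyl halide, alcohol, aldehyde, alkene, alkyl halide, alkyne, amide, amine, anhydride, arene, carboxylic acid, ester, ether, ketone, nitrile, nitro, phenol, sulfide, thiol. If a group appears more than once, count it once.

5

halogen on an sp³ carbon → alkyl halide.
C–O–C with sp³ carbons on both sides and no adjacent C=O → ether.
pendant –OCH3: C–O–C with sp³ C, no adjacent C=O → ether.
–NH2 on an sp³ carbon with no adjacent C=O → amine.
C–O–C with sp³ carbons on both sides and no adjacent C=O → ether.
pendant –CH2OH on an sp³ backbone C → alcohol.
C=C double bond → alkene.
Distinct types present: alcohol, alkene, alkyl halide, amine, ether.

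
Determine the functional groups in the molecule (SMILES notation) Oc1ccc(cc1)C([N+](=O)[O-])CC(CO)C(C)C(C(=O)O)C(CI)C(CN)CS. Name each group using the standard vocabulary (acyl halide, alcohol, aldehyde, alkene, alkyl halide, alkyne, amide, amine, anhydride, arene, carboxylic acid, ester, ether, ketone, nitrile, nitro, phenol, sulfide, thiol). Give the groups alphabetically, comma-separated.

alcohol, alkyl halide, amine, arene, carboxylic acid, nitro, phenol, thiol

–OH attached directly to an aromatic ring → phenol (not alcohol); the ring itself is an arene.
–NO2 on an sp³ carbon → nitro (the N=O is not a carbonyl).
pendant –CH2OH on an sp³ backbone C → alcohol.
pendant –COOH: carbonyl C bonded to C and –OH → carboxylic acid.
pendant –CH2X: halogen on sp³ carbon → alkyl halide.
pendant –CH2NH2: N on sp³ C, no adjacent C=O → amine.
–SH on an sp³ carbon → thiol.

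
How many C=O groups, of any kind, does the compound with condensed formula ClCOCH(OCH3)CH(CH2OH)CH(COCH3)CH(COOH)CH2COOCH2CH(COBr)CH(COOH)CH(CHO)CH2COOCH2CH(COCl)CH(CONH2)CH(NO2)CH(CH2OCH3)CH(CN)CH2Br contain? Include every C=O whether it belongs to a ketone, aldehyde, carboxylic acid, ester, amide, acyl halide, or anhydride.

10

ClCO: acyl halide, 1 C=O (running total 1).
CH(COCH3): ketone, 1 C=O (running total 2).
CH(COOH): carboxylic acid, 1 C=O (running total 3).
CH2COOCH2: ester, 1 C=O (running total 4).
CH(COBr): acyl halide, 1 C=O (running total 5).
CH(COOH): carboxylic acid, 1 C=O (running total 6).
CH(CHO): aldehyde, 1 C=O (running total 7).
CH2COOCH2: ester, 1 C=O (running total 8).
CH(COCl): acyl halide, 1 C=O (running total 9).
CH(CONH2): amide, 1 C=O (running total 10).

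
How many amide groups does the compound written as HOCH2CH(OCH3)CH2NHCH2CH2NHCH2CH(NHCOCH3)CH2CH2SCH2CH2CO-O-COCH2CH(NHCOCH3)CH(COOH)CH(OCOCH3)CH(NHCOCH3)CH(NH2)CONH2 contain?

Reading the structure from left to right:
  HOCH2: HO– on an sp³ carbon → alcohol.
  CH(OCH3): pendant –OCH3: C–O–C with sp³ C, no adjacent C=O → ether.
  CH2NHCH2: C–N–C with sp³ carbons and no adjacent C=O → amine (secondary).
  CH2NHCH2: C–N–C with sp³ carbons and no adjacent C=O → amine (secondary).
  CH(NHCOCH3): pendant –NHC(=O)CH3: N bonded to a carbonyl → amide (not amine).
  CH2SCH2: C–S–C linkage → sulfide (thioether).
  CH2CO-O-COCH2: two acyl groups sharing one oxygen, –C(=O)–O–C(=O)– → anhydride.
  CH(NHCOCH3): pendant –NHC(=O)CH3: N bonded to a carbonyl → amide (not amine).
  CH(COOH): pendant –COOH: carbonyl C bonded to C and –OH → carboxylic acid.
  CH(OCOCH3): pendant –OC(=O)CH3: an acyloxy group → ester.
  CH(NHCOCH3): pendant –NHC(=O)CH3: N bonded to a carbonyl → amide (not amine).
  CH(NH2): –NH2 on an sp³ carbon with no adjacent C=O → amine.
  CONH2: –C(=O)NH2: carbonyl C bonded to C and to N → amide (the N is not a separate amine).
Amide appears at: CH(NHCOCH3), CH(NHCOCH3), CH(NHCOCH3), CONH2 → 4.

4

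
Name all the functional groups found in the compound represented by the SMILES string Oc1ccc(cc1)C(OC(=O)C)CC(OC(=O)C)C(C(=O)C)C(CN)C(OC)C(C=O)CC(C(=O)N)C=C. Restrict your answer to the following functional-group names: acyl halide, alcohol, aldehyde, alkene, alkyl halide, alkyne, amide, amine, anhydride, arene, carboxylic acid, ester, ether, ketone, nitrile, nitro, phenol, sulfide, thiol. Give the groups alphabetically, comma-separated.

Reading the structure from left to right:
  HOC6H4: –OH attached directly to an aromatic ring → phenol (not alcohol); the ring itself is an arene.
  CH(OCOCH3): pendant –OC(=O)CH3: an acyloxy group → ester.
  CH(OCOCH3): pendant –OC(=O)CH3: an acyloxy group → ester.
  CH(COCH3): pendant –COCH3: carbonyl C bonded to two carbons → ketone.
  CH(CH2NH2): pendant –CH2NH2: N on sp³ C, no adjacent C=O → amine.
  CH(OCH3): pendant –OCH3: C–O–C with sp³ C, no adjacent C=O → ether.
  CH(CHO): pendant –CHO: carbonyl C bonded to C and H → aldehyde.
  CH(CONH2): pendant –CONH2: carbonyl C bonded to C and N → amide.
  CH=CH2: C=C double bond → alkene.

aldehyde, alkene, amide, amine, arene, ester, ether, ketone, phenol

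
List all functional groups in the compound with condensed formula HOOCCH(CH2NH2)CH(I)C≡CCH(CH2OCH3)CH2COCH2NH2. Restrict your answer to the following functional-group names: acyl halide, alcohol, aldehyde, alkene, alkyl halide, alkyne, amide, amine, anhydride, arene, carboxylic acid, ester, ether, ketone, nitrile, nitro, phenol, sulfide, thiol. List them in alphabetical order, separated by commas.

Working along the chain:
  HOOC: –COOH: carbonyl C bonded to –OH and C → carboxylic acid (the –OH is not a separate alcohol).
  CH(CH2NH2): pendant –CH2NH2: N on sp³ C, no adjacent C=O → amine.
  CH(I): halogen on an sp³ carbon → alkyl halide.
  C≡C: C≡C triple bond → alkyne.
  CH(CH2OCH3): pendant –CH2OCH3: C–O–C linkage → ether.
  CO: –C(=O)– with carbon on both sides → ketone.
  CH2NH2: –NH2 on an sp³ carbon with no adjacent C=O → amine.

alkyl halide, alkyne, amine, carboxylic acid, ether, ketone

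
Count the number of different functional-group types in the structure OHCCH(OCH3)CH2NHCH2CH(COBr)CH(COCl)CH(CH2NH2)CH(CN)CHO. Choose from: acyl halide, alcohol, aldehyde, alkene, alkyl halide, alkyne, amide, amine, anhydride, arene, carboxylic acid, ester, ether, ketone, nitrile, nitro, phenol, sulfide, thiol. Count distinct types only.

Taking each segment in turn:
  OHC: terminal –CHO: carbonyl C bonded to H and C → aldehyde.
  CH(OCH3): pendant –OCH3: C–O–C with sp³ C, no adjacent C=O → ether.
  CH2NHCH2: C–N–C with sp³ carbons and no adjacent C=O → amine (secondary).
  CH(COBr): pendant –C(=O)X: carbonyl C bonded to C and halogen → acyl halide.
  CH(COCl): pendant –C(=O)X: carbonyl C bonded to C and halogen → acyl halide.
  CH(CH2NH2): pendant –CH2NH2: N on sp³ C, no adjacent C=O → amine.
  CH(CN): pendant –C≡N: nitrile.
  CHO: terminal –CHO: carbonyl C bonded to H and C → aldehyde.
Distinct types present: acyl halide, aldehyde, amine, ether, nitrile.

5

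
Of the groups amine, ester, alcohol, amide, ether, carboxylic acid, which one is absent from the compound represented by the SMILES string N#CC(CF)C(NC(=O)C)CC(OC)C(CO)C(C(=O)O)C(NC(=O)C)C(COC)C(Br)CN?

amine: present (CH2NH2 — –NH2 on an sp³ carbon with no adjacent C=O → amine).
amide: present (CH(NHCOCH3) — pendant –NHC(=O)CH3: N bonded to a carbonyl → amide (not amine)).
alcohol: present (CH(CH2OH) — pendant –CH2OH on an sp³ backbone C → alcohol).
carboxylic acid: present (CH(COOH) — pendant –COOH: carbonyl C bonded to C and –OH → carboxylic acid).
ether: present (CH(OCH3) — pendant –OCH3: C–O–C with sp³ C, no adjacent C=O → ether).
ester: no segment matches this pattern.

ester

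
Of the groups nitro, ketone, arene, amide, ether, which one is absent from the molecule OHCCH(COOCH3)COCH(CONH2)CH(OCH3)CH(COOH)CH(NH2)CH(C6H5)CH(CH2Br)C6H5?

nitro

ether: present (CH(OCH3) — pendant –OCH3: C–O–C with sp³ C, no adjacent C=O → ether).
ketone: present (CO — –C(=O)– with carbon on both sides → ketone).
amide: present (CH(CONH2) — pendant –CONH2: carbonyl C bonded to C and N → amide).
arene: present (CH(C6H5) — pendant –C6H5: benzene ring → arene).
nitro: no segment matches this pattern.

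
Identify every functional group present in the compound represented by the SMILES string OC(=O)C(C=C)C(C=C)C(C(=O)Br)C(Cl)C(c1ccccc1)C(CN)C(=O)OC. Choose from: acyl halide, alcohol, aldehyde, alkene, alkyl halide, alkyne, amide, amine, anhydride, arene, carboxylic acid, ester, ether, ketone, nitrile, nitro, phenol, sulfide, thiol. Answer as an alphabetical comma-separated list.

–COOH: carbonyl C bonded to –OH and C → carboxylic acid (the –OH is not a separate alcohol).
pendant –CH=CH2: C=C double bond → alkene.
pendant –CH=CH2: C=C double bond → alkene.
pendant –C(=O)X: carbonyl C bonded to C and halogen → acyl halide.
halogen on an sp³ carbon → alkyl halide.
pendant –C6H5: benzene ring → arene.
pendant –CH2NH2: N on sp³ C, no adjacent C=O → amine.
–C(=O)OCH3: carbonyl C bonded to C and to –OCH3 → ester (not ketone + ether).

acyl halide, alkene, alkyl halide, amine, arene, carboxylic acid, ester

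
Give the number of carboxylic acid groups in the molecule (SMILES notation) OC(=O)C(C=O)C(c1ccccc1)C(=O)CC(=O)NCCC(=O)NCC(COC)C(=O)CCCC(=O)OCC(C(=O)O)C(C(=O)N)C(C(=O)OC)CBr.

Working along the chain:
  HOOC: –COOH: carbonyl C bonded to –OH and C → carboxylic acid (the –OH is not a separate alcohol).
  CH(CHO): pendant –CHO: carbonyl C bonded to C and H → aldehyde.
  CH(C6H5): pendant –C6H5: benzene ring → arene.
  CO: –C(=O)– with carbon on both sides → ketone.
  CH2CONHCH2: –C(=O)–N– linkage → amide (the N is not an amine).
  CH2CONHCH2: –C(=O)–N– linkage → amide (the N is not an amine).
  CH(CH2OCH3): pendant –CH2OCH3: C–O–C linkage → ether.
  CO: –C(=O)– with carbon on both sides → ketone.
  CH2COOCH2: –C(=O)–O–C with C on the carbonyl side → ester.
  CH(COOH): pendant –COOH: carbonyl C bonded to C and –OH → carboxylic acid.
  CH(CONH2): pendant –CONH2: carbonyl C bonded to C and N → amide.
  CH(COOCH3): pendant –COOCH3: carbonyl C bonded to C and –OCH3 → ester.
  CH2Br: halogen on an sp³ carbon → alkyl halide.
Carboxylic acid appears at: HOOC, CH(COOH) → 2.

2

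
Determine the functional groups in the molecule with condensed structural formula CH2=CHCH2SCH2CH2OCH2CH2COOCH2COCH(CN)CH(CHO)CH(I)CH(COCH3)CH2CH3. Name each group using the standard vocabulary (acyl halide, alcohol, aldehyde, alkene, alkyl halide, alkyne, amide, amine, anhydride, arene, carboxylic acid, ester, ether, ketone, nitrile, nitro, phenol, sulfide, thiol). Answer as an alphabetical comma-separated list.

aldehyde, alkene, alkyl halide, ester, ether, ketone, nitrile, sulfide

Taking each segment in turn:
  CH2=CH: C=C double bond → alkene.
  CH2SCH2: C–S–C linkage → sulfide (thioether).
  CH2OCH2: C–O–C with sp³ carbons on both sides and no adjacent C=O → ether.
  CH2COOCH2: –C(=O)–O–C with C on the carbonyl side → ester.
  CO: –C(=O)– with carbon on both sides → ketone.
  CH(CN): pendant –C≡N: nitrile.
  CH(CHO): pendant –CHO: carbonyl C bonded to C and H → aldehyde.
  CH(I): halogen on an sp³ carbon → alkyl halide.
  CH(COCH3): pendant –COCH3: carbonyl C bonded to two carbons → ketone.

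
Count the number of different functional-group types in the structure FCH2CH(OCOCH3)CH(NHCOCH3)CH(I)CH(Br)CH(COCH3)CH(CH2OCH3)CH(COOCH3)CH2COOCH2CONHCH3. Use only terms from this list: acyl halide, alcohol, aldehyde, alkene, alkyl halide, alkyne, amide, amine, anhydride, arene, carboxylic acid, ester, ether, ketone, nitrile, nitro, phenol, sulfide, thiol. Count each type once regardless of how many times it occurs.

5

Taking each segment in turn:
  FCH2: halogen on an sp³ carbon → alkyl halide.
  CH(OCOCH3): pendant –OC(=O)CH3: an acyloxy group → ester.
  CH(NHCOCH3): pendant –NHC(=O)CH3: N bonded to a carbonyl → amide (not amine).
  CH(I): halogen on an sp³ carbon → alkyl halide.
  CH(Br): halogen on an sp³ carbon → alkyl halide.
  CH(COCH3): pendant –COCH3: carbonyl C bonded to two carbons → ketone.
  CH(CH2OCH3): pendant –CH2OCH3: C–O–C linkage → ether.
  CH(COOCH3): pendant –COOCH3: carbonyl C bonded to C and –OCH3 → ester.
  CH2COOCH2: –C(=O)–O–C with C on the carbonyl side → ester.
  CONHCH3: –C(=O)NHCH3: carbonyl C bonded to C and to N → amide (the N is not an amine).
Distinct types present: alkyl halide, amide, ester, ether, ketone.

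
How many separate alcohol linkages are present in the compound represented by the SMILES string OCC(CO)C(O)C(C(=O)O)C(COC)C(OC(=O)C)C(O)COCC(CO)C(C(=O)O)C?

5

HO– on an sp³ carbon → alcohol.
pendant –CH2OH on an sp³ backbone C → alcohol.
–OH on an sp³ carbon → alcohol (secondary).
pendant –COOH: carbonyl C bonded to C and –OH → carboxylic acid.
pendant –CH2OCH3: C–O–C linkage → ether.
pendant –OC(=O)CH3: an acyloxy group → ester.
–OH on an sp³ carbon → alcohol (secondary).
C–O–C with sp³ carbons on both sides and no adjacent C=O → ether.
pendant –CH2OH on an sp³ backbone C → alcohol.
pendant –COOH: carbonyl C bonded to C and –OH → carboxylic acid.
Alcohol appears at: HOCH2, CH(CH2OH), CH(OH), CH(OH), CH(CH2OH) → 5.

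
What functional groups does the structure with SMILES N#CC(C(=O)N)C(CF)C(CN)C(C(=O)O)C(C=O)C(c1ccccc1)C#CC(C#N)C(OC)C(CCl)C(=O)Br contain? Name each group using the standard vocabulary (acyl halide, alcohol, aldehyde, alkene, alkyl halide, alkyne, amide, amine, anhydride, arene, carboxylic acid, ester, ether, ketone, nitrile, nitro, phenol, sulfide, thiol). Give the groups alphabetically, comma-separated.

Working along the chain:
  N≡C: N≡C–: carbon triple-bonded to nitrogen → nitrile.
  CH(CONH2): pendant –CONH2: carbonyl C bonded to C and N → amide.
  CH(CH2F): pendant –CH2X: halogen on sp³ carbon → alkyl halide.
  CH(CH2NH2): pendant –CH2NH2: N on sp³ C, no adjacent C=O → amine.
  CH(COOH): pendant –COOH: carbonyl C bonded to C and –OH → carboxylic acid.
  CH(CHO): pendant –CHO: carbonyl C bonded to C and H → aldehyde.
  CH(C6H5): pendant –C6H5: benzene ring → arene.
  C≡C: C≡C triple bond → alkyne.
  CH(CN): pendant –C≡N: nitrile.
  CH(OCH3): pendant –OCH3: C–O–C with sp³ C, no adjacent C=O → ether.
  CH(CH2Cl): pendant –CH2X: halogen on sp³ carbon → alkyl halide.
  COBr: –C(=O)Br: carbonyl C bonded to C and to a halogen → acyl halide (not alkyl halide).

acyl halide, aldehyde, alkyl halide, alkyne, amide, amine, arene, carboxylic acid, ether, nitrile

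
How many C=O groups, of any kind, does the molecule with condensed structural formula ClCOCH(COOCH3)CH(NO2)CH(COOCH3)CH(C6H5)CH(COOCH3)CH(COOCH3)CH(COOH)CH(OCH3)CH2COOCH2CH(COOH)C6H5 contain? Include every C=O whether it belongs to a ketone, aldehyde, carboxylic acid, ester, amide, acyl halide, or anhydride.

ClCO: acyl halide, 1 C=O (running total 1).
CH(COOCH3): ester, 1 C=O (running total 2).
CH(COOCH3): ester, 1 C=O (running total 3).
CH(COOCH3): ester, 1 C=O (running total 4).
CH(COOCH3): ester, 1 C=O (running total 5).
CH(COOH): carboxylic acid, 1 C=O (running total 6).
CH2COOCH2: ester, 1 C=O (running total 7).
CH(COOH): carboxylic acid, 1 C=O (running total 8).

8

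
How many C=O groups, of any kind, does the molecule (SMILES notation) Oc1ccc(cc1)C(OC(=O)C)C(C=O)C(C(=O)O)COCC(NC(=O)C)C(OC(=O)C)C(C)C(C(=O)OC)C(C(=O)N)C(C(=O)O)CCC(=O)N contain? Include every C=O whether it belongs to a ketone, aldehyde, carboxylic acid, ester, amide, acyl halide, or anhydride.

CH(OCOCH3): ester, 1 C=O (running total 1).
CH(CHO): aldehyde, 1 C=O (running total 2).
CH(COOH): carboxylic acid, 1 C=O (running total 3).
CH(NHCOCH3): amide, 1 C=O (running total 4).
CH(OCOCH3): ester, 1 C=O (running total 5).
CH(COOCH3): ester, 1 C=O (running total 6).
CH(CONH2): amide, 1 C=O (running total 7).
CH(COOH): carboxylic acid, 1 C=O (running total 8).
CONH2: amide, 1 C=O (running total 9).

9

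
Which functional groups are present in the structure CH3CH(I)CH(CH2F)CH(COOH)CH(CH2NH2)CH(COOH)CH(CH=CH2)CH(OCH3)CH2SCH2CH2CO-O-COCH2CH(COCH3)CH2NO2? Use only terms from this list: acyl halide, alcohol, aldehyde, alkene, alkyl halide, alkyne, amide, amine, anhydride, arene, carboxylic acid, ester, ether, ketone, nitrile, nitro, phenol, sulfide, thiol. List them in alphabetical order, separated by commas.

alkene, alkyl halide, amine, anhydride, carboxylic acid, ether, ketone, nitro, sulfide

Taking each segment in turn:
  CH(I): halogen on an sp³ carbon → alkyl halide.
  CH(CH2F): pendant –CH2X: halogen on sp³ carbon → alkyl halide.
  CH(COOH): pendant –COOH: carbonyl C bonded to C and –OH → carboxylic acid.
  CH(CH2NH2): pendant –CH2NH2: N on sp³ C, no adjacent C=O → amine.
  CH(COOH): pendant –COOH: carbonyl C bonded to C and –OH → carboxylic acid.
  CH(CH=CH2): pendant –CH=CH2: C=C double bond → alkene.
  CH(OCH3): pendant –OCH3: C–O–C with sp³ C, no adjacent C=O → ether.
  CH2SCH2: C–S–C linkage → sulfide (thioether).
  CH2CO-O-COCH2: two acyl groups sharing one oxygen, –C(=O)–O–C(=O)– → anhydride.
  CH(COCH3): pendant –COCH3: carbonyl C bonded to two carbons → ketone.
  CH2NO2: –NO2 on carbon → nitro group.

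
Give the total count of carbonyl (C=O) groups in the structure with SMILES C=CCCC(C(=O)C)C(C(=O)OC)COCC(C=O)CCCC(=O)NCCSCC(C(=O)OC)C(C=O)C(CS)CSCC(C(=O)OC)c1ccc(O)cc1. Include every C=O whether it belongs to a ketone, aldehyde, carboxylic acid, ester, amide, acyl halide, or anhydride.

CH(COCH3): ketone, 1 C=O (running total 1).
CH(COOCH3): ester, 1 C=O (running total 2).
CH(CHO): aldehyde, 1 C=O (running total 3).
CH2CONHCH2: amide, 1 C=O (running total 4).
CH(COOCH3): ester, 1 C=O (running total 5).
CH(CHO): aldehyde, 1 C=O (running total 6).
CH(COOCH3): ester, 1 C=O (running total 7).

7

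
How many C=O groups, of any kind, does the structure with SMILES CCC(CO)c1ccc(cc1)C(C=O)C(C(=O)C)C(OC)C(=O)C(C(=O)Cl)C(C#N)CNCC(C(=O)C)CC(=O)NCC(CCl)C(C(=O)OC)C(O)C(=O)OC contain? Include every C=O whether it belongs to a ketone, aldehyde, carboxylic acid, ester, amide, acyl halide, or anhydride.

8

CH(CHO): aldehyde, 1 C=O (running total 1).
CH(COCH3): ketone, 1 C=O (running total 2).
CO: ketone, 1 C=O (running total 3).
CH(COCl): acyl halide, 1 C=O (running total 4).
CH(COCH3): ketone, 1 C=O (running total 5).
CH2CONHCH2: amide, 1 C=O (running total 6).
CH(COOCH3): ester, 1 C=O (running total 7).
COOCH3: ester, 1 C=O (running total 8).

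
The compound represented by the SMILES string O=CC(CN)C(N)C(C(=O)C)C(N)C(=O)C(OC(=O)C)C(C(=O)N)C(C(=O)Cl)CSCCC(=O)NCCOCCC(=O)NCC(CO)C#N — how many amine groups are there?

3

terminal –CHO: carbonyl C bonded to H and C → aldehyde.
pendant –CH2NH2: N on sp³ C, no adjacent C=O → amine.
–NH2 on an sp³ carbon with no adjacent C=O → amine.
pendant –COCH3: carbonyl C bonded to two carbons → ketone.
–NH2 on an sp³ carbon with no adjacent C=O → amine.
–C(=O)– with carbon on both sides → ketone.
pendant –OC(=O)CH3: an acyloxy group → ester.
pendant –CONH2: carbonyl C bonded to C and N → amide.
pendant –C(=O)X: carbonyl C bonded to C and halogen → acyl halide.
C–S–C linkage → sulfide (thioether).
–C(=O)–N– linkage → amide (the N is not an amine).
C–O–C with sp³ carbons on both sides and no adjacent C=O → ether.
–C(=O)–N– linkage → amide (the N is not an amine).
pendant –CH2OH on an sp³ backbone C → alcohol.
–C≡N: carbon triple-bonded to nitrogen → nitrile.
Amine appears at: CH(CH2NH2), CH(NH2), CH(NH2) → 3.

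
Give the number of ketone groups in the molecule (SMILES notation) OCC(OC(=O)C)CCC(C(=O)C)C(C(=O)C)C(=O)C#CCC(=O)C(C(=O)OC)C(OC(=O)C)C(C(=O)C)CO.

Taking each segment in turn:
  HOCH2: HO– on an sp³ carbon → alcohol.
  CH(OCOCH3): pendant –OC(=O)CH3: an acyloxy group → ester.
  CH(COCH3): pendant –COCH3: carbonyl C bonded to two carbons → ketone.
  CH(COCH3): pendant –COCH3: carbonyl C bonded to two carbons → ketone.
  CO: –C(=O)– with carbon on both sides → ketone.
  C≡C: C≡C triple bond → alkyne.
  CO: –C(=O)– with carbon on both sides → ketone.
  CH(COOCH3): pendant –COOCH3: carbonyl C bonded to C and –OCH3 → ester.
  CH(OCOCH3): pendant –OC(=O)CH3: an acyloxy group → ester.
  CH(COCH3): pendant –COCH3: carbonyl C bonded to two carbons → ketone.
  CH2OH: –OH on an sp³ carbon → alcohol.
Ketone appears at: CH(COCH3), CH(COCH3), CO, CO, CH(COCH3) → 5.

5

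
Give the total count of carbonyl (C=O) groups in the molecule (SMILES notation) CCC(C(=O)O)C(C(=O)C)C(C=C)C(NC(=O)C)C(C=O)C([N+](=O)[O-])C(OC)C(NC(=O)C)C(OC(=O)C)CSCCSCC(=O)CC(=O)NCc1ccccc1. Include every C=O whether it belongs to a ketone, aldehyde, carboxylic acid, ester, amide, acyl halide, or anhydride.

CH(COOH): carboxylic acid, 1 C=O (running total 1).
CH(COCH3): ketone, 1 C=O (running total 2).
CH(NHCOCH3): amide, 1 C=O (running total 3).
CH(CHO): aldehyde, 1 C=O (running total 4).
CH(NHCOCH3): amide, 1 C=O (running total 5).
CH(OCOCH3): ester, 1 C=O (running total 6).
CO: ketone, 1 C=O (running total 7).
CH2CONHCH2: amide, 1 C=O (running total 8).

8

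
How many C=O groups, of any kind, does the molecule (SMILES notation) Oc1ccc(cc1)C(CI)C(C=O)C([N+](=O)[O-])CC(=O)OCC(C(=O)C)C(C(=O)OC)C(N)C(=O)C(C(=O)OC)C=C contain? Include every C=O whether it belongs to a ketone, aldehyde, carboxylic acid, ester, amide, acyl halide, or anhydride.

6

CH(CHO): aldehyde, 1 C=O (running total 1).
CH2COOCH2: ester, 1 C=O (running total 2).
CH(COCH3): ketone, 1 C=O (running total 3).
CH(COOCH3): ester, 1 C=O (running total 4).
CO: ketone, 1 C=O (running total 5).
CH(COOCH3): ester, 1 C=O (running total 6).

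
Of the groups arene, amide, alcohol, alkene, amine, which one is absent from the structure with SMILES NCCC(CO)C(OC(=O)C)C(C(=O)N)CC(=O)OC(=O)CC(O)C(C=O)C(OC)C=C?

arene

alcohol: present (CH(CH2OH) — pendant –CH2OH on an sp³ backbone C → alcohol).
alkene: present (CH=CH2 — C=C double bond → alkene).
amide: present (CH(CONH2) — pendant –CONH2: carbonyl C bonded to C and N → amide).
amine: present (H2NCH2 — –NH2 on an sp³ carbon with no adjacent C=O → amine).
arene: no segment matches this pattern.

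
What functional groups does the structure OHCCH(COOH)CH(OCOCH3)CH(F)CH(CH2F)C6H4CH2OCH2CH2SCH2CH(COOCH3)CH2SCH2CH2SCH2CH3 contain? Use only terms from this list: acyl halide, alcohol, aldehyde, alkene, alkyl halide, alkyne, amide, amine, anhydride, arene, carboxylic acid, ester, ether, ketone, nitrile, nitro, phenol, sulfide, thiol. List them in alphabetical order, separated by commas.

terminal –CHO: carbonyl C bonded to H and C → aldehyde.
pendant –COOH: carbonyl C bonded to C and –OH → carboxylic acid.
pendant –OC(=O)CH3: an acyloxy group → ester.
halogen on an sp³ carbon → alkyl halide.
pendant –CH2X: halogen on sp³ carbon → alkyl halide.
para-disubstituted benzene ring → arene.
C–O–C with sp³ carbons on both sides and no adjacent C=O → ether.
C–S–C linkage → sulfide (thioether).
pendant –COOCH3: carbonyl C bonded to C and –OCH3 → ester.
C–S–C linkage → sulfide (thioether).
C–S–C linkage → sulfide (thioether).

aldehyde, alkyl halide, arene, carboxylic acid, ester, ether, sulfide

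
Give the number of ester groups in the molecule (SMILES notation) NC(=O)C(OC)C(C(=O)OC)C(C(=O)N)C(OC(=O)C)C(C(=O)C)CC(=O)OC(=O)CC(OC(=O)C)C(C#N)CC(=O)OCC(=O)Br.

Working along the chain:
  H2NCO: –C(=O)NH2: carbonyl C bonded to C and to N → amide (the N is not a separate amine).
  CH(OCH3): pendant –OCH3: C–O–C with sp³ C, no adjacent C=O → ether.
  CH(COOCH3): pendant –COOCH3: carbonyl C bonded to C and –OCH3 → ester.
  CH(CONH2): pendant –CONH2: carbonyl C bonded to C and N → amide.
  CH(OCOCH3): pendant –OC(=O)CH3: an acyloxy group → ester.
  CH(COCH3): pendant –COCH3: carbonyl C bonded to two carbons → ketone.
  CH2CO-O-COCH2: two acyl groups sharing one oxygen, –C(=O)–O–C(=O)– → anhydride.
  CH(OCOCH3): pendant –OC(=O)CH3: an acyloxy group → ester.
  CH(CN): pendant –C≡N: nitrile.
  CH2COOCH2: –C(=O)–O–C with C on the carbonyl side → ester.
  COBr: –C(=O)Br: carbonyl C bonded to C and to a halogen → acyl halide (not alkyl halide).
Ester appears at: CH(COOCH3), CH(OCOCH3), CH(OCOCH3), CH2COOCH2 → 4.

4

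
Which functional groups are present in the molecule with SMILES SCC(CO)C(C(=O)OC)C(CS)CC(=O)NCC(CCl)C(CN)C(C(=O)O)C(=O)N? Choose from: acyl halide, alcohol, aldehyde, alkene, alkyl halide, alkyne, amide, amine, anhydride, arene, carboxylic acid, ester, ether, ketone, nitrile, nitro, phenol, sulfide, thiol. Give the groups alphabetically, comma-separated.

–SH on an sp³ carbon → thiol.
pendant –CH2OH on an sp³ backbone C → alcohol.
pendant –COOCH3: carbonyl C bonded to C and –OCH3 → ester.
pendant –CH2SH → thiol.
–C(=O)–N– linkage → amide (the N is not an amine).
pendant –CH2X: halogen on sp³ carbon → alkyl halide.
pendant –CH2NH2: N on sp³ C, no adjacent C=O → amine.
pendant –COOH: carbonyl C bonded to C and –OH → carboxylic acid.
–C(=O)NH2: carbonyl C bonded to C and to N → amide (the N is not a separate amine).

alcohol, alkyl halide, amide, amine, carboxylic acid, ester, thiol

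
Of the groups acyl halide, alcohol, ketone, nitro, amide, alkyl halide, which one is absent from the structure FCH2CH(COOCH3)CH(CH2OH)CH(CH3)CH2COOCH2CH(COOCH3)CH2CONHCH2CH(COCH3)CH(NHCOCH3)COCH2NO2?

ketone: present (CH(COCH3) — pendant –COCH3: carbonyl C bonded to two carbons → ketone).
alcohol: present (CH(CH2OH) — pendant –CH2OH on an sp³ backbone C → alcohol).
nitro: present (CH2NO2 — –NO2 on carbon → nitro group).
amide: present (CH2CONHCH2 — –C(=O)–N– linkage → amide (the N is not an amine)).
alkyl halide: present (FCH2 — halogen on an sp³ carbon → alkyl halide).
acyl halide: no segment matches this pattern.

acyl halide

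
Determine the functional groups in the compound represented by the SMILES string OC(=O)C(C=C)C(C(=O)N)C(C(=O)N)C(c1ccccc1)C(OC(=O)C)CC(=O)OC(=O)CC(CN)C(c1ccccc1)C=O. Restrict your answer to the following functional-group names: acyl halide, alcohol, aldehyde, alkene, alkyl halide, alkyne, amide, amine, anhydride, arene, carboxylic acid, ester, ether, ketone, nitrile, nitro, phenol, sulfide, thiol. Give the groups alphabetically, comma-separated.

–COOH: carbonyl C bonded to –OH and C → carboxylic acid (the –OH is not a separate alcohol).
pendant –CH=CH2: C=C double bond → alkene.
pendant –CONH2: carbonyl C bonded to C and N → amide.
pendant –CONH2: carbonyl C bonded to C and N → amide.
pendant –C6H5: benzene ring → arene.
pendant –OC(=O)CH3: an acyloxy group → ester.
two acyl groups sharing one oxygen, –C(=O)–O–C(=O)– → anhydride.
pendant –CH2NH2: N on sp³ C, no adjacent C=O → amine.
pendant –C6H5: benzene ring → arene.
terminal –CHO: carbonyl C bonded to H and C → aldehyde.

aldehyde, alkene, amide, amine, anhydride, arene, carboxylic acid, ester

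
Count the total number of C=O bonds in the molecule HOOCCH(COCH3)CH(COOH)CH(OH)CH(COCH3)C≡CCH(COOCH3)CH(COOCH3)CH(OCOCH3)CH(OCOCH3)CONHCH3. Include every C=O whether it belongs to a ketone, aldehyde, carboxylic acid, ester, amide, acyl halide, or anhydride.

9

HOOC: carboxylic acid, 1 C=O (running total 1).
CH(COCH3): ketone, 1 C=O (running total 2).
CH(COOH): carboxylic acid, 1 C=O (running total 3).
CH(COCH3): ketone, 1 C=O (running total 4).
CH(COOCH3): ester, 1 C=O (running total 5).
CH(COOCH3): ester, 1 C=O (running total 6).
CH(OCOCH3): ester, 1 C=O (running total 7).
CH(OCOCH3): ester, 1 C=O (running total 8).
CONHCH3: amide, 1 C=O (running total 9).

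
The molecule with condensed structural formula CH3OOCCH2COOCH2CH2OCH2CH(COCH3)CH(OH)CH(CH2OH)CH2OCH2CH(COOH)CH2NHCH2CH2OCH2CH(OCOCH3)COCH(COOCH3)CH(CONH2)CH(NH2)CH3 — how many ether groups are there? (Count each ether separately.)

Taking each segment in turn:
  CH3OOC: CH3O–C(=O)–: carbonyl C bonded to C and to –OCH3 → ester (not ketone + ether).
  CH2COOCH2: –C(=O)–O–C with C on the carbonyl side → ester.
  CH2OCH2: C–O–C with sp³ carbons on both sides and no adjacent C=O → ether.
  CH(COCH3): pendant –COCH3: carbonyl C bonded to two carbons → ketone.
  CH(OH): –OH on an sp³ carbon → alcohol (secondary).
  CH(CH2OH): pendant –CH2OH on an sp³ backbone C → alcohol.
  CH2OCH2: C–O–C with sp³ carbons on both sides and no adjacent C=O → ether.
  CH(COOH): pendant –COOH: carbonyl C bonded to C and –OH → carboxylic acid.
  CH2NHCH2: C–N–C with sp³ carbons and no adjacent C=O → amine (secondary).
  CH2OCH2: C–O–C with sp³ carbons on both sides and no adjacent C=O → ether.
  CH(OCOCH3): pendant –OC(=O)CH3: an acyloxy group → ester.
  CO: –C(=O)– with carbon on both sides → ketone.
  CH(COOCH3): pendant –COOCH3: carbonyl C bonded to C and –OCH3 → ester.
  CH(CONH2): pendant –CONH2: carbonyl C bonded to C and N → amide.
  CH(NH2): –NH2 on an sp³ carbon with no adjacent C=O → amine.
Ether appears at: CH2OCH2, CH2OCH2, CH2OCH2 → 3.

3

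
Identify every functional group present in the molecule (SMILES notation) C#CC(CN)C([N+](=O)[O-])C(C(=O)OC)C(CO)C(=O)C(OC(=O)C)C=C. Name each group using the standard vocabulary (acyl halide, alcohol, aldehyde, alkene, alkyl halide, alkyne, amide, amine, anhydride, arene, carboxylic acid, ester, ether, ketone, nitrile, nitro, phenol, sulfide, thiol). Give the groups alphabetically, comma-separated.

alcohol, alkene, alkyne, amine, ester, ketone, nitro

Reading the structure from left to right:
  HC≡C: C≡C triple bond → alkyne.
  CH(CH2NH2): pendant –CH2NH2: N on sp³ C, no adjacent C=O → amine.
  CH(NO2): –NO2 on an sp³ carbon → nitro (the N=O is not a carbonyl).
  CH(COOCH3): pendant –COOCH3: carbonyl C bonded to C and –OCH3 → ester.
  CH(CH2OH): pendant –CH2OH on an sp³ backbone C → alcohol.
  CO: –C(=O)– with carbon on both sides → ketone.
  CH(OCOCH3): pendant –OC(=O)CH3: an acyloxy group → ester.
  CH=CH2: C=C double bond → alkene.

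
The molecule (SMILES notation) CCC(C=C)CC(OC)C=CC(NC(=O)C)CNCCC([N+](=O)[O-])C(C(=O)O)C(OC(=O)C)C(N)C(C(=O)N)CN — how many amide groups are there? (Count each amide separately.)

2

pendant –CH=CH2: C=C double bond → alkene.
pendant –OCH3: C–O–C with sp³ C, no adjacent C=O → ether.
C=C double bond → alkene.
pendant –NHC(=O)CH3: N bonded to a carbonyl → amide (not amine).
C–N–C with sp³ carbons and no adjacent C=O → amine (secondary).
–NO2 on an sp³ carbon → nitro (the N=O is not a carbonyl).
pendant –COOH: carbonyl C bonded to C and –OH → carboxylic acid.
pendant –OC(=O)CH3: an acyloxy group → ester.
–NH2 on an sp³ carbon with no adjacent C=O → amine.
pendant –CONH2: carbonyl C bonded to C and N → amide.
–NH2 on an sp³ carbon with no adjacent C=O → amine.
Amide appears at: CH(NHCOCH3), CH(CONH2) → 2.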